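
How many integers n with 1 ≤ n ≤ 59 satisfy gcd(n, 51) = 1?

51 = 3·17. Inclusion–exclusion on these primes:
59 − ⌊59/3⌋ − ⌊59/17⌋ + ⌊59/51⌋ = 38

38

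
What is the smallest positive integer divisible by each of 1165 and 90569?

gcd first: 90569 = 77·1165 + 864; 1165 = 1·864 + 301; 864 = 2·301 + 262; 301 = 1·262 + 39; 262 = 6·39 + 28; 39 = 1·28 + 11; 28 = 2·11 + 6; 11 = 1·6 + 5; 6 = 1·5 + 1; 5 = 5·1 + 0 → gcd = 1
lcm = 1165·90569/gcd = 105512885/1 = 105512885

105512885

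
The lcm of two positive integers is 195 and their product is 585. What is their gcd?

3

From gcd × lcm = mn: gcd = 585 / 195 = 3.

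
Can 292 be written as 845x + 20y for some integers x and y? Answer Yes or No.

No

By Bézout, 845x + 20y = 292 has integer solutions iff gcd(845, 20) | 292.
Euclid: 845 = 42·20 + 5; 20 = 4·5 + 0. gcd = 5; 292 mod 5 = 2. No.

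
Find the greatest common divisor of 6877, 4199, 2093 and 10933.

13

gcd(6877, 4199): 6877 = 1·4199 + 2678; 4199 = 1·2678 + 1521; 2678 = 1·1521 + 1157; 1521 = 1·1157 + 364; 1157 = 3·364 + 65; 364 = 5·65 + 39; 65 = 1·39 + 26; 39 = 1·26 + 13; 26 = 2·13 + 0 → 13
gcd(13, 2093): 2093 = 161·13 + 0 → 13
gcd(13, 10933): 10933 = 841·13 + 0 → 13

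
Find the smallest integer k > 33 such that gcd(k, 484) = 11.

55

Multiples of 11 above 33: 11·4, 11·5, … . Need the cofactor coprime to 484/11 = 44.
Checking s = 4, 5, … the first with gcd(s, 44) = 1 is s = 5, giving 55.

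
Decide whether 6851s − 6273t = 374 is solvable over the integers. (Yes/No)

gcd(6851, 6273): 6851 = 1·6273 + 578; 6273 = 10·578 + 493; 578 = 1·493 + 85; 493 = 5·85 + 68; 85 = 1·68 + 17; 68 = 4·17 + 0 → 17
17 divides 374, so a solution exists.

Yes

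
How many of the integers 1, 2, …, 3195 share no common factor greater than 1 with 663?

1851

663 = 3·13·17. Inclusion–exclusion on these primes:
3195 − ⌊3195/3⌋ − ⌊3195/13⌋ − ⌊3195/17⌋ + ⌊3195/39⌋ + ⌊3195/51⌋ + ⌊3195/221⌋ − ⌊3195/663⌋ = 1851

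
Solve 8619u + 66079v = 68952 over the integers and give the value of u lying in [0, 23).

8

Euclid: 66079 = 7·8619 + 5746; 8619 = 1·5746 + 2873; 5746 = 2·2873 + 0 → gcd = 2873; 68952 = 2873·24.
Back-substitution yields 8619·(8) + 66079·(-1) = 2873, so one solution is u = 8·24 = 192, v = -1·24 = -24.
Solutions in u differ by 66079/2873 = 23; the one in [0, 23) is 192 mod 23 = 8.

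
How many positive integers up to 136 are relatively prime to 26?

63

26 = 2·13. Inclusion–exclusion on these primes:
136 − ⌊136/2⌋ − ⌊136/13⌋ + ⌊136/26⌋ = 63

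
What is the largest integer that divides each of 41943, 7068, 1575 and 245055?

gcd(41943, 7068): 41943 = 5·7068 + 6603; 7068 = 1·6603 + 465; 6603 = 14·465 + 93; 465 = 5·93 + 0 → 93
gcd(93, 1575): 1575 = 16·93 + 87; 93 = 1·87 + 6; 87 = 14·6 + 3; 6 = 2·3 + 0 → 3
gcd(3, 245055): 245055 = 81685·3 + 0 → 3

3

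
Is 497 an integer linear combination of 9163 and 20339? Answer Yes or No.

By Bézout, 9163m − 20339n = 497 has integer solutions iff gcd(9163, 20339) | 497.
Euclid: 20339 = 2·9163 + 2013; 9163 = 4·2013 + 1111; 2013 = 1·1111 + 902; 1111 = 1·902 + 209; 902 = 4·209 + 66; 209 = 3·66 + 11; 66 = 6·11 + 0. gcd = 11; 497 mod 11 = 2. No.

No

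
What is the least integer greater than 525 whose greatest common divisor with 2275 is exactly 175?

700

gcd(a, 2275) = 175 forces 175 | a; write a = 175s. Then gcd(175s, 175·13) = 175·gcd(s, 13), so need gcd(s, 13) = 1.
175s > 525 gives s ≥ 4. The least s ≥ 4 coprime to 13 is 4, so a = 175·4 = 700.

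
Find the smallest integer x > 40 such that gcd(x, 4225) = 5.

gcd(x, 4225) = 5 forces 5 | x; write x = 5s. Then gcd(5s, 5·845) = 5·gcd(s, 845), so need gcd(s, 845) = 1.
5s > 40 gives s ≥ 9. The least s ≥ 9 coprime to 845 is 9, so x = 5·9 = 45.

45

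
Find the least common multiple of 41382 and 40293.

41382 = 2 · 3² · 11² · 19; 40293 = 3² · 11² · 37
max exponents: 2 · 3² · 11² · 19 · 37 = 1531134

1531134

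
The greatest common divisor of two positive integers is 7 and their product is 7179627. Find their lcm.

gcd·lcm = product, so lcm = 7179627/7 = 1025661.

1025661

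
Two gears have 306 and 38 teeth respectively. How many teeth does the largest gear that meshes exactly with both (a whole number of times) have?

2

Euclid: 306 = 8·38 + 2; 38 = 19·2 + 0. Last nonzero remainder: 2.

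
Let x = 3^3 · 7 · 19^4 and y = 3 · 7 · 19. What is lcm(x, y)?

24630669

max exponent per prime: 3^3 · 7 · 19^4 = 24630669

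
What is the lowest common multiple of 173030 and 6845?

236878070

gcd first: 173030 = 25·6845 + 1905; 6845 = 3·1905 + 1130; 1905 = 1·1130 + 775; 1130 = 1·775 + 355; 775 = 2·355 + 65; 355 = 5·65 + 30; 65 = 2·30 + 5; 30 = 6·5 + 0 → gcd = 5
lcm = 173030·6845/gcd = 1184390350/5 = 236878070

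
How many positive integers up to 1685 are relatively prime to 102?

529

102 = 2·3·17. Inclusion–exclusion on these primes:
1685 − ⌊1685/2⌋ − ⌊1685/3⌋ − ⌊1685/17⌋ + ⌊1685/6⌋ + ⌊1685/34⌋ + ⌊1685/51⌋ − ⌊1685/102⌋ = 529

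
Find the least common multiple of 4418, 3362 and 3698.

13731890642

4418 = 2 · 47²; 3362 = 2 · 41²; 3698 = 2 · 43²
lcm takes max exponent of each prime: 2 · 41² · 43² · 47² = 13731890642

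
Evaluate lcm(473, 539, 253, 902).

43711822

473 = 11 · 43; 539 = 7² · 11; 253 = 11 · 23; 902 = 2 · 11 · 41
lcm takes max exponent of each prime: 2 · 7² · 11 · 23 · 41 · 43 = 43711822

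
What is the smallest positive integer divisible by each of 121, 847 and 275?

121 = 11²; 847 = 7 · 11²; 275 = 5² · 11
lcm takes max exponent of each prime: 5² · 7 · 11² = 21175

21175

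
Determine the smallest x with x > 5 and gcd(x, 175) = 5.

10

gcd(x, 175) = 5 forces 5 | x; write x = 5s. Then gcd(5s, 5·35) = 5·gcd(s, 35), so need gcd(s, 35) = 1.
5s > 5 gives s ≥ 2. The least s ≥ 2 coprime to 35 is 2, so x = 5·2 = 10.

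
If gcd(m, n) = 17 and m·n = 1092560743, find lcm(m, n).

64268279

Since gcd(m,n)·lcm(m,n) = mn, lcm = 1092560743/17 = 64268279.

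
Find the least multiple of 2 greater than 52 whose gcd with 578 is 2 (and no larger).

gcd(k, 578) = 2 forces 2 | k; write k = 2s. Then gcd(2s, 2·289) = 2·gcd(s, 289), so need gcd(s, 289) = 1.
2s > 52 gives s ≥ 27. The least s ≥ 27 coprime to 289 is 27, so k = 2·27 = 54.

54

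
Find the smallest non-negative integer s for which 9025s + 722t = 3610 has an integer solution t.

Euclid: 9025 = 12·722 + 361; 722 = 2·361 + 0 → gcd = 361; 3610 = 361·10.
Back-substitution yields 9025·(1) + 722·(-12) = 361, so one solution is s = 1·10 = 10, t = -12·10 = -120.
Solutions in s differ by 722/361 = 2; the one in [0, 2) is 10 mod 2 = 0.

0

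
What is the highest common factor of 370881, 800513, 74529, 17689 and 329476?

gcd(370881, 800513): 800513 = 2·370881 + 58751; 370881 = 6·58751 + 18375; 58751 = 3·18375 + 3626; 18375 = 5·3626 + 245; 3626 = 14·245 + 196; 245 = 1·196 + 49; 196 = 4·49 + 0 → 49
gcd(49, 74529): 74529 = 1521·49 + 0 → 49
gcd(49, 17689): 17689 = 361·49 + 0 → 49
gcd(49, 329476): 329476 = 6724·49 + 0 → 49

49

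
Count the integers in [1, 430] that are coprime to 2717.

342

2717 = 11·13·19. Inclusion–exclusion on these primes:
430 − ⌊430/11⌋ − ⌊430/13⌋ − ⌊430/19⌋ + ⌊430/143⌋ + ⌊430/209⌋ + ⌊430/247⌋ − ⌊430/2717⌋ = 342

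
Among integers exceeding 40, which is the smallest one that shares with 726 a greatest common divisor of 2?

46

726 = 2·363. Any m with gcd(m, 726) = 2 is a multiple of 2, say 2s, with s coprime to 363.
Need s > 40/2, so s ≥ 21. First s ≥ 21 with gcd(s, 363) = 1 is s = 23. Thus m = 2·23 = 46.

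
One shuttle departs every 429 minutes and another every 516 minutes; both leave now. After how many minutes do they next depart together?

gcd first: 516 = 1·429 + 87; 429 = 4·87 + 81; 87 = 1·81 + 6; 81 = 13·6 + 3; 6 = 2·3 + 0 → gcd = 3
lcm = 429·516/gcd = 221364/3 = 73788

73788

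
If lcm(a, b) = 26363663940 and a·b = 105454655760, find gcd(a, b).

From gcd × lcm = ab: gcd = 105454655760 / 26363663940 = 4.

4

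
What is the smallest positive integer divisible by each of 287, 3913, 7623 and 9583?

239180094153

287 = 7 · 41; 3913 = 7 · 13 · 43; 7623 = 3² · 7 · 11²; 9583 = 7 · 37²
lcm takes max exponent of each prime: 3² · 7 · 11² · 13 · 37² · 41 · 43 = 239180094153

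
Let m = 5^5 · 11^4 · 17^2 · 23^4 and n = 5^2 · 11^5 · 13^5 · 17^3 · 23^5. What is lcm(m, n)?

5909029433179304377928125

max exponent per prime: 5^5 · 11^5 · 13^5 · 17^3 · 23^5 = 5909029433179304377928125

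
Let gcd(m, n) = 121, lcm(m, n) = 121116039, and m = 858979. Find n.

17061

m·n = gcd·lcm = 121·121116039 = 14655040719, so n = 14655040719/858979 = 17061.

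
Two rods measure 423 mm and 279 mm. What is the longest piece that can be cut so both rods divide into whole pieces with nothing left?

9

423 = 3² · 47
279 = 3² · 31
Common: 3² = 9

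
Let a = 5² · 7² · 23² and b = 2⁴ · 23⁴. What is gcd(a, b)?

529

min exponent per shared prime: 23² = 529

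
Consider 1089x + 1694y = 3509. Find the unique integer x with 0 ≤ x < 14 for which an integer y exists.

Euclid: 1694 = 1·1089 + 605; 1089 = 1·605 + 484; 605 = 1·484 + 121; 484 = 4·121 + 0 → gcd = 121; 3509 = 121·29.
Back-substitution yields 1089·(-3) + 1694·(2) = 121, so one solution is x = -3·29 = -87, y = 2·29 = 58.
Solutions in x differ by 1694/121 = 14; the one in [0, 14) is -87 mod 14 = 11.

11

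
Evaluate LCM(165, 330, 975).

21450

165 = 3 · 5 · 11; 330 = 2 · 3 · 5 · 11; 975 = 3 · 5² · 13
lcm takes max exponent of each prime: 2 · 3 · 5² · 11 · 13 = 21450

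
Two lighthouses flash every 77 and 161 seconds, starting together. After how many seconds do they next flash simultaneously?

1771

gcd first: 161 = 2·77 + 7; 77 = 11·7 + 0 → gcd = 7
lcm = 77·161/gcd = 12397/7 = 1771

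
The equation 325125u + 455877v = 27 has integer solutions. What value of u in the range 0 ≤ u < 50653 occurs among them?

26885

Euclid: 455877 = 1·325125 + 130752; 325125 = 2·130752 + 63621; 130752 = 2·63621 + 3510; 63621 = 18·3510 + 441; 3510 = 7·441 + 423; 441 = 1·423 + 18; 423 = 23·18 + 9; 18 = 2·9 + 0 → gcd = 9; 27 = 9·3.
Back-substitution yields 325125·(-24807) + 455877·(17692) = 9, so one solution is u = -24807·3 = -74421, v = 17692·3 = 53076.
Solutions in u differ by 455877/9 = 50653; the one in [0, 50653) is -74421 mod 50653 = 26885.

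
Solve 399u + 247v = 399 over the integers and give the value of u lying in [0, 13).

1

gcd(399, 247) = 19 (Euclid: 399 = 1·247 + 152; 247 = 1·152 + 95; 152 = 1·95 + 57; 95 = 1·57 + 38; 57 = 1·38 + 19; 38 = 2·19 + 0), and 19 | 399.
Extended Euclid: 399·(5) + 247·(-8) = 19. Scale by 21: u₀ = 105.
General solution u = u₀ + 13t; reducing mod 13 gives u = 1 (and v = 0).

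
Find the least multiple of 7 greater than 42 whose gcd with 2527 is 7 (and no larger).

Multiples of 7 above 42: 7·7, 7·8, … . Need the cofactor coprime to 2527/7 = 361.
Checking s = 7, 8, … the first with gcd(s, 361) = 1 is s = 7, giving 49.

49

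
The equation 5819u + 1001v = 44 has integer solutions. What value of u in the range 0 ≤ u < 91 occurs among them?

gcd(5819, 1001) = 11 (Euclid: 5819 = 5·1001 + 814; 1001 = 1·814 + 187; 814 = 4·187 + 66; 187 = 2·66 + 55; 66 = 1·55 + 11; 55 = 5·11 + 0), and 11 | 44.
Extended Euclid: 5819·(16) + 1001·(-93) = 11. Scale by 4: u₀ = 64.
General solution u = u₀ + 91t; reducing mod 91 gives u = 64 (and v = -372).

64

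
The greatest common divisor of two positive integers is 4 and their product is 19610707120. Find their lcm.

4902676780

Since gcd(u,v)·lcm(u,v) = uv, lcm = 19610707120/4 = 4902676780.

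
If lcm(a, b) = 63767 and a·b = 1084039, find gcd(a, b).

17

From gcd × lcm = ab: gcd = 1084039 / 63767 = 17.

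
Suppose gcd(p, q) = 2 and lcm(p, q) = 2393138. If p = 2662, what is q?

p·q = gcd·lcm = 2·2393138 = 4786276, so q = 4786276/2662 = 1798.

1798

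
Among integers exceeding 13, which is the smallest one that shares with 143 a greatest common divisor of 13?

143 = 13·11. Any k with gcd(k, 143) = 13 is a multiple of 13, say 13s, with s coprime to 11.
Need s > 13/13, so s ≥ 2. First s ≥ 2 with gcd(s, 11) = 1 is s = 2. Thus k = 13·2 = 26.

26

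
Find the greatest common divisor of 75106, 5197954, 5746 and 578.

34

gcd(75106, 5197954): 5197954 = 69·75106 + 15640; 75106 = 4·15640 + 12546; 15640 = 1·12546 + 3094; 12546 = 4·3094 + 170; 3094 = 18·170 + 34; 170 = 5·34 + 0 → 34
gcd(34, 5746): 5746 = 169·34 + 0 → 34
gcd(34, 578): 578 = 17·34 + 0 → 34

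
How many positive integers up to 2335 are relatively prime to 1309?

1713

1309 = 7·11·17. Inclusion–exclusion on these primes:
2335 − ⌊2335/7⌋ − ⌊2335/11⌋ − ⌊2335/17⌋ + ⌊2335/77⌋ + ⌊2335/119⌋ + ⌊2335/187⌋ − ⌊2335/1309⌋ = 1713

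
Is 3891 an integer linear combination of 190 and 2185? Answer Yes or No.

No

gcd(190, 2185): 2185 = 11·190 + 95; 190 = 2·95 + 0 → 95
95 does not divide 3891, so a solution does not exist.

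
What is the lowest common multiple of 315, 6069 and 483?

315 = 3² · 5 · 7; 6069 = 3 · 7 · 17²; 483 = 3 · 7 · 23
lcm takes max exponent of each prime: 3² · 5 · 7 · 17² · 23 = 2093805

2093805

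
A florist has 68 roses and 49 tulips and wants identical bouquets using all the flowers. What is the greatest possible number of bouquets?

68 = 2² · 17
49 = 7²
Common: 1 = 1

1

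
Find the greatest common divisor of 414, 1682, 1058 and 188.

gcd(414, 1682): 1682 = 4·414 + 26; 414 = 15·26 + 24; 26 = 1·24 + 2; 24 = 12·2 + 0 → 2
gcd(2, 1058): 1058 = 529·2 + 0 → 2
gcd(2, 188): 188 = 94·2 + 0 → 2

2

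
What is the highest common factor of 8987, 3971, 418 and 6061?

209

gcd(8987, 3971): 8987 = 2·3971 + 1045; 3971 = 3·1045 + 836; 1045 = 1·836 + 209; 836 = 4·209 + 0 → 209
gcd(209, 418): 418 = 2·209 + 0 → 209
gcd(209, 6061): 6061 = 29·209 + 0 → 209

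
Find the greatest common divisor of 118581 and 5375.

1

118581 = 3 · 29² · 47
5375 = 5³ · 43
Common: 1 = 1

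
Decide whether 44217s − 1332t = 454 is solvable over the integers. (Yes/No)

No

gcd(44217, 1332): 44217 = 33·1332 + 261; 1332 = 5·261 + 27; 261 = 9·27 + 18; 27 = 1·18 + 9; 18 = 2·9 + 0 → 9
9 does not divide 454, so a solution does not exist.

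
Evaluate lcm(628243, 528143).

628243 = 7 · 11 · 41 · 199; 528143 = 7 · 11 · 19³
max exponents: 7 · 11 · 19³ · 41 · 199 = 4309118737

4309118737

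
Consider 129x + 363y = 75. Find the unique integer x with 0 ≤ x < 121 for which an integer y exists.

gcd(129, 363) = 3 (Euclid: 363 = 2·129 + 105; 129 = 1·105 + 24; 105 = 4·24 + 9; 24 = 2·9 + 6; 9 = 1·6 + 3; 6 = 2·3 + 0), and 3 | 75.
Extended Euclid: 129·(-45) + 363·(16) = 3. Scale by 25: x₀ = -1125.
General solution x = x₀ + 121t; reducing mod 121 gives x = 85 (and y = -30).

85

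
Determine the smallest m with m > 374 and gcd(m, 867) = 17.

391

gcd(m, 867) = 17 forces 17 | m; write m = 17s. Then gcd(17s, 17·51) = 17·gcd(s, 51), so need gcd(s, 51) = 1.
17s > 374 gives s ≥ 23. The least s ≥ 23 coprime to 51 is 23, so m = 17·23 = 391.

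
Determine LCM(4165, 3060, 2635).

4165 = 5 · 7² · 17; 3060 = 2² · 3² · 5 · 17; 2635 = 5 · 17 · 31
lcm takes max exponent of each prime: 2² · 3² · 5 · 7² · 17 · 31 = 4648140

4648140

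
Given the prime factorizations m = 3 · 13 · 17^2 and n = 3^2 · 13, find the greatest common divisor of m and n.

min exponent per shared prime: 3 · 13 = 39

39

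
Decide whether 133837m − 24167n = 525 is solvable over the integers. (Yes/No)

No

gcd(133837, 24167): 133837 = 5·24167 + 13002; 24167 = 1·13002 + 11165; 13002 = 1·11165 + 1837; 11165 = 6·1837 + 143; 1837 = 12·143 + 121; 143 = 1·121 + 22; 121 = 5·22 + 11; 22 = 2·11 + 0 → 11
11 does not divide 525, so a solution does not exist.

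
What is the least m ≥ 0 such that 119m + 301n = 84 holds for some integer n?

Euclid: 301 = 2·119 + 63; 119 = 1·63 + 56; 63 = 1·56 + 7; 56 = 8·7 + 0 → gcd = 7; 84 = 7·12.
Back-substitution yields 119·(-5) + 301·(2) = 7, so one solution is m = -5·12 = -60, n = 2·12 = 24.
Solutions in m differ by 301/7 = 43; the one in [0, 43) is -60 mod 43 = 26.

26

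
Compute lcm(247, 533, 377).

247 = 13 · 19; 533 = 13 · 41; 377 = 13 · 29
lcm takes max exponent of each prime: 13 · 19 · 29 · 41 = 293683

293683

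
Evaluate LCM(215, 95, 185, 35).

1058015

lcm(215, 95) = 215·95/gcd = 20425/5 = 4085
lcm(4085, 185) = 4085·185/gcd = 755725/5 = 151145
lcm(151145, 35) = 151145·35/gcd = 5290075/5 = 1058015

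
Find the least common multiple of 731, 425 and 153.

164475

731 = 17 · 43; 425 = 5² · 17; 153 = 3² · 17
lcm takes max exponent of each prime: 3² · 5² · 17 · 43 = 164475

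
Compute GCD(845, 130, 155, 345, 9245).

845 = 5 · 13²; 130 = 2 · 5 · 13; 155 = 5 · 31; 345 = 3 · 5 · 23; 9245 = 5 · 43²
gcd takes min exponent of each prime: 5 = 5

5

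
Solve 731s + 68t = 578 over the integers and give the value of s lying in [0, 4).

Euclid: 731 = 10·68 + 51; 68 = 1·51 + 17; 51 = 3·17 + 0 → gcd = 17; 578 = 17·34.
Back-substitution yields 731·(-1) + 68·(11) = 17, so one solution is s = -1·34 = -34, t = 11·34 = 374.
Solutions in s differ by 68/17 = 4; the one in [0, 4) is -34 mod 4 = 2.

2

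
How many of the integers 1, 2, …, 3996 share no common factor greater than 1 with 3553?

3239

Prime factors of 3553: 11, 17, 19. Count integers ≤ 3996 divisible by none of them.
By inclusion–exclusion: 3996 − ⌊3996/11⌋ − ⌊3996/17⌋ − ⌊3996/19⌋ + ⌊3996/187⌋ + ⌊3996/209⌋ + ⌊3996/323⌋ − ⌊3996/3553⌋ = 3239.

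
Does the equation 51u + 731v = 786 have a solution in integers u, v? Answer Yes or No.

gcd(51, 731): 731 = 14·51 + 17; 51 = 3·17 + 0 → 17
17 does not divide 786, so a solution does not exist.

No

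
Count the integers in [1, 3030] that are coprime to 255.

Prime factors of 255: 3, 5, 17. Count integers ≤ 3030 divisible by none of them.
By inclusion–exclusion: 3030 − ⌊3030/3⌋ − ⌊3030/5⌋ − ⌊3030/17⌋ + ⌊3030/15⌋ + ⌊3030/51⌋ + ⌊3030/85⌋ − ⌊3030/255⌋ = 1521.

1521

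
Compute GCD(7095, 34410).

Euclid: 34410 = 4·7095 + 6030; 7095 = 1·6030 + 1065; 6030 = 5·1065 + 705; 1065 = 1·705 + 360; 705 = 1·360 + 345; 360 = 1·345 + 15; 345 = 23·15 + 0. Last nonzero remainder: 15.

15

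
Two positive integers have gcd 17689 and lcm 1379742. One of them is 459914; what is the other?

53067

Using mn = gcd(m,n)·lcm(m,n) = 17689·1379742 = 24406256238, we get n = 24406256238/459914 = 53067.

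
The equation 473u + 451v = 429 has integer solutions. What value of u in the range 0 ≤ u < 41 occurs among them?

gcd(473, 451) = 11 (Euclid: 473 = 1·451 + 22; 451 = 20·22 + 11; 22 = 2·11 + 0), and 11 | 429.
Extended Euclid: 473·(-20) + 451·(21) = 11. Scale by 39: u₀ = -780.
General solution u = u₀ + 41t; reducing mod 41 gives u = 40 (and v = -41).

40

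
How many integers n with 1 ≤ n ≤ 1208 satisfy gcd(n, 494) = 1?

528

Prime factors of 494: 2, 13, 19. Count integers ≤ 1208 divisible by none of them.
By inclusion–exclusion: 1208 − ⌊1208/2⌋ − ⌊1208/13⌋ − ⌊1208/19⌋ + ⌊1208/26⌋ + ⌊1208/38⌋ + ⌊1208/247⌋ − ⌊1208/494⌋ = 528.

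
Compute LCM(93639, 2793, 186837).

2261288211

93639 = 3 · 7⁴ · 13; 2793 = 3 · 7² · 19; 186837 = 3 · 7² · 31 · 41
lcm takes max exponent of each prime: 3 · 7⁴ · 13 · 19 · 31 · 41 = 2261288211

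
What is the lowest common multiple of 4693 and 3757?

1356277

4693 = 13 · 19²; 3757 = 13 · 17²
max exponents: 13 · 17² · 19² = 1356277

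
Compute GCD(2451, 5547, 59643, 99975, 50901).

3

2451 = 3 · 19 · 43; 5547 = 3 · 43²; 59643 = 3³ · 47²; 99975 = 3 · 5² · 31 · 43; 50901 = 3 · 19² · 47
gcd takes min exponent of each prime: 3 = 3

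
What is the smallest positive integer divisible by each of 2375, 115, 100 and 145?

6336500

2375 = 5³ · 19; 115 = 5 · 23; 100 = 2² · 5²; 145 = 5 · 29
lcm takes max exponent of each prime: 2² · 5³ · 19 · 23 · 29 = 6336500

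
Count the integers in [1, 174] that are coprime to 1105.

121

1105 = 5·13·17. Inclusion–exclusion on these primes:
174 − ⌊174/5⌋ − ⌊174/13⌋ − ⌊174/17⌋ + ⌊174/65⌋ + ⌊174/85⌋ + ⌊174/221⌋ − ⌊174/1105⌋ = 121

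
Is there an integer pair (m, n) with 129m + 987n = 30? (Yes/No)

gcd(129, 987): 987 = 7·129 + 84; 129 = 1·84 + 45; 84 = 1·45 + 39; 45 = 1·39 + 6; 39 = 6·6 + 3; 6 = 2·3 + 0 → 3
3 divides 30, so a solution exists.

Yes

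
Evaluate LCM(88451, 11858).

88451 = 11² · 17 · 43; 11858 = 2 · 7² · 11²
max exponents: 2 · 7² · 11² · 17 · 43 = 8668198

8668198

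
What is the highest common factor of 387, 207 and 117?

387 = 3² · 43; 207 = 3² · 23; 117 = 3² · 13
gcd takes min exponent of each prime: 3² = 9

9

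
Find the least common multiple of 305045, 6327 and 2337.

305045 = 5 · 13² · 19²; 6327 = 3² · 19 · 37; 2337 = 3 · 19 · 41
lcm takes max exponent of each prime: 3² · 5 · 13² · 19² · 37 · 41 = 4164779385

4164779385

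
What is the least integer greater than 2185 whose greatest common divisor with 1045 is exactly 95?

2280

Multiples of 95 above 2185: 95·24, 95·25, … . Need the cofactor coprime to 1045/95 = 11.
Checking s = 24, 25, … the first with gcd(s, 11) = 1 is s = 24, giving 2280.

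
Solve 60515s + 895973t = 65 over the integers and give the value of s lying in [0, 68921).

gcd(60515, 895973) = 13 (Euclid: 895973 = 14·60515 + 48763; 60515 = 1·48763 + 11752; 48763 = 4·11752 + 1755; 11752 = 6·1755 + 1222; 1755 = 1·1222 + 533; 1222 = 2·533 + 156; 533 = 3·156 + 65; 156 = 2·65 + 26; 65 = 2·26 + 13; 26 = 2·13 + 0), and 13 | 65.
Extended Euclid: 60515·(-28590) + 895973·(1931) = 13. Scale by 5: s₀ = -142950.
General solution s = s₀ + 68921k; reducing mod 68921 gives s = 63813 (and t = -4310).

63813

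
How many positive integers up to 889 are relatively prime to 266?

361

Prime factors of 266: 2, 7, 19. Count integers ≤ 889 divisible by none of them.
By inclusion–exclusion: 889 − ⌊889/2⌋ − ⌊889/7⌋ − ⌊889/19⌋ + ⌊889/14⌋ + ⌊889/38⌋ + ⌊889/133⌋ − ⌊889/266⌋ = 361.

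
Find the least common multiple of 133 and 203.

gcd first: 203 = 1·133 + 70; 133 = 1·70 + 63; 70 = 1·63 + 7; 63 = 9·7 + 0 → gcd = 7
lcm = 133·203/gcd = 26999/7 = 3857

3857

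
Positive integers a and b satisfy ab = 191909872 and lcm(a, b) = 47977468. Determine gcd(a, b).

4

gcd·lcm = product, so gcd = 191909872/47977468 = 4.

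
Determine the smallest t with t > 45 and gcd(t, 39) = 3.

gcd(t, 39) = 3 forces 3 | t; write t = 3s. Then gcd(3s, 3·13) = 3·gcd(s, 13), so need gcd(s, 13) = 1.
3s > 45 gives s ≥ 16. The least s ≥ 16 coprime to 13 is 16, so t = 3·16 = 48.

48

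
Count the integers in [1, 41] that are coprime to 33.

26

Prime factors of 33: 3, 11. Count integers ≤ 41 divisible by none of them.
By inclusion–exclusion: 41 − ⌊41/3⌋ − ⌊41/11⌋ + ⌊41/33⌋ = 26.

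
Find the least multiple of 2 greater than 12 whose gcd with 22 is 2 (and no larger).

gcd(x, 22) = 2 forces 2 | x; write x = 2s. Then gcd(2s, 2·11) = 2·gcd(s, 11), so need gcd(s, 11) = 1.
2s > 12 gives s ≥ 7. The least s ≥ 7 coprime to 11 is 7, so x = 2·7 = 14.

14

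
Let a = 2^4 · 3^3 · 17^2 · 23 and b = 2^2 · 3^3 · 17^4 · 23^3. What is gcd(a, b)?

717876

min exponent per shared prime: 2^2 · 3^3 · 17^2 · 23 = 717876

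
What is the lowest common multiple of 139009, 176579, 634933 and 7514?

139009 = 13 · 17² · 37; 176579 = 13 · 17² · 47; 634933 = 13³ · 17²; 7514 = 2 · 13 · 17²
lcm takes max exponent of each prime: 2 · 13³ · 17² · 37 · 47 = 2208296974

2208296974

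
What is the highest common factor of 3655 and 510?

85

Euclid: 3655 = 7·510 + 85; 510 = 6·85 + 0. Last nonzero remainder: 85.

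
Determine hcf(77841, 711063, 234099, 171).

gcd(77841, 711063): 711063 = 9·77841 + 10494; 77841 = 7·10494 + 4383; 10494 = 2·4383 + 1728; 4383 = 2·1728 + 927; 1728 = 1·927 + 801; 927 = 1·801 + 126; 801 = 6·126 + 45; 126 = 2·45 + 36; 45 = 1·36 + 9; 36 = 4·9 + 0 → 9
gcd(9, 234099): 234099 = 26011·9 + 0 → 9
gcd(9, 171): 171 = 19·9 + 0 → 9

9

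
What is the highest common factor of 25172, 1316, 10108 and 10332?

gcd(25172, 1316): 25172 = 19·1316 + 168; 1316 = 7·168 + 140; 168 = 1·140 + 28; 140 = 5·28 + 0 → 28
gcd(28, 10108): 10108 = 361·28 + 0 → 28
gcd(28, 10332): 10332 = 369·28 + 0 → 28

28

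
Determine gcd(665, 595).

35

665 = 5 · 7 · 19
595 = 5 · 7 · 17
Common: 5 · 7 = 35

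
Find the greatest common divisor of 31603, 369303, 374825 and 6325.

11

31603 = 11 · 13² · 17; 369303 = 3 · 11 · 19² · 31; 374825 = 5² · 11 · 29 · 47; 6325 = 5² · 11 · 23
gcd takes min exponent of each prime: 11 = 11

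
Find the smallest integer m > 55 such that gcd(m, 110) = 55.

gcd(m, 110) = 55 forces 55 | m; write m = 55s. Then gcd(55s, 55·2) = 55·gcd(s, 2), so need gcd(s, 2) = 1.
55s > 55 gives s ≥ 2. The least s ≥ 2 coprime to 2 is 3, so m = 55·3 = 165.

165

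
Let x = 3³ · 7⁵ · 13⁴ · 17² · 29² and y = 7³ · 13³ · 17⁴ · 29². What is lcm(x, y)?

max exponent per prime: 3³ · 7⁵ · 13⁴ · 17⁴ · 29² = 910372341596077269

910372341596077269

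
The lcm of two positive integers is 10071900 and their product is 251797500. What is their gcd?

From gcd × lcm = pq: gcd = 251797500 / 10071900 = 25.

25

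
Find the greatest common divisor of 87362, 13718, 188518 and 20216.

38

gcd(87362, 13718): 87362 = 6·13718 + 5054; 13718 = 2·5054 + 3610; 5054 = 1·3610 + 1444; 3610 = 2·1444 + 722; 1444 = 2·722 + 0 → 722
gcd(722, 188518): 188518 = 261·722 + 76; 722 = 9·76 + 38; 76 = 2·38 + 0 → 38
gcd(38, 20216): 20216 = 532·38 + 0 → 38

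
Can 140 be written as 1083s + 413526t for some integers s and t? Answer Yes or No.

No

gcd(1083, 413526): 413526 = 381·1083 + 903; 1083 = 1·903 + 180; 903 = 5·180 + 3; 180 = 60·3 + 0 → 3
3 does not divide 140, so a solution does not exist.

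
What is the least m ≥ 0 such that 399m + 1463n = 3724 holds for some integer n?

Euclid: 1463 = 3·399 + 266; 399 = 1·266 + 133; 266 = 2·133 + 0 → gcd = 133; 3724 = 133·28.
Back-substitution yields 399·(4) + 1463·(-1) = 133, so one solution is m = 4·28 = 112, n = -1·28 = -28.
Solutions in m differ by 1463/133 = 11; the one in [0, 11) is 112 mod 11 = 2.

2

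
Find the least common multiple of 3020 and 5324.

gcd first: 5324 = 1·3020 + 2304; 3020 = 1·2304 + 716; 2304 = 3·716 + 156; 716 = 4·156 + 92; 156 = 1·92 + 64; 92 = 1·64 + 28; 64 = 2·28 + 8; 28 = 3·8 + 4; 8 = 2·4 + 0 → gcd = 4
lcm = 3020·5324/gcd = 16078480/4 = 4019620

4019620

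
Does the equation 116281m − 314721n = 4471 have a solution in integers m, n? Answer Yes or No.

No

gcd(116281, 314721): 314721 = 2·116281 + 82159; 116281 = 1·82159 + 34122; 82159 = 2·34122 + 13915; 34122 = 2·13915 + 6292; 13915 = 2·6292 + 1331; 6292 = 4·1331 + 968; 1331 = 1·968 + 363; 968 = 2·363 + 242; 363 = 1·242 + 121; 242 = 2·121 + 0 → 121
121 does not divide 4471, so a solution does not exist.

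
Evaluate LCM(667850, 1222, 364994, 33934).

667850 = 2 · 5² · 19² · 37; 1222 = 2 · 13 · 47; 364994 = 2 · 7 · 29² · 31; 33934 = 2 · 19² · 47
lcm takes max exponent of each prime: 2 · 5² · 7 · 13 · 19² · 29² · 31 · 37 · 47 = 74469059705950

74469059705950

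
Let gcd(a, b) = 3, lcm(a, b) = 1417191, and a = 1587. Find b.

2679

Using ab = gcd(a,b)·lcm(a,b) = 3·1417191 = 4251573, we get b = 4251573/1587 = 2679.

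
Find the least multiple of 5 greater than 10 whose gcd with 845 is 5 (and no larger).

15

845 = 5·169. Any a with gcd(a, 845) = 5 is a multiple of 5, say 5s, with s coprime to 169.
Need s > 10/5, so s ≥ 3. First s ≥ 3 with gcd(s, 169) = 1 is s = 3. Thus a = 5·3 = 15.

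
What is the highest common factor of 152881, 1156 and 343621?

289

152881 = 17² · 23²; 1156 = 2² · 17²; 343621 = 17² · 29 · 41
gcd takes min exponent of each prime: 17² = 289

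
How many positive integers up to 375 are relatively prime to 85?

Prime factors of 85: 5, 17. Count integers ≤ 375 divisible by none of them.
By inclusion–exclusion: 375 − ⌊375/5⌋ − ⌊375/17⌋ + ⌊375/85⌋ = 282.

282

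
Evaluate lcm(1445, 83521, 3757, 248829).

1445 = 5 · 17²; 83521 = 17⁴; 3757 = 13 · 17²; 248829 = 3 · 7 · 17² · 41
lcm takes max exponent of each prime: 3 · 5 · 7 · 13 · 17⁴ · 41 = 4674252765

4674252765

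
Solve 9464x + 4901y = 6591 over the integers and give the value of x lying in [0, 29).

24

Reduce mod 4901: 9464x ≡ 6591 (mod 4901). With g = gcd(9464, 4901) = 169 dividing 6591, divide through: 56x ≡ 39 (mod 29).
Since gcd(56, 29) = 1, x ≡ 39·(56)⁻¹ ≡ 24 (mod 29). Smallest non-negative: 24.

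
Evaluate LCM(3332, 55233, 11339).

7220720556

3332 = 2² · 7² · 17; 55233 = 3² · 17 · 19²; 11339 = 17 · 23 · 29
lcm takes max exponent of each prime: 2² · 3² · 7² · 17 · 19² · 23 · 29 = 7220720556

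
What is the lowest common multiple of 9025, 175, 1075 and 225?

9025 = 5² · 19²; 175 = 5² · 7; 1075 = 5² · 43; 225 = 3² · 5²
lcm takes max exponent of each prime: 3² · 5² · 7 · 19² · 43 = 24448725

24448725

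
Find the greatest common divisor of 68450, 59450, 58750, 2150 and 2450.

68450 = 2 · 5² · 37²; 59450 = 2 · 5² · 29 · 41; 58750 = 2 · 5⁴ · 47; 2150 = 2 · 5² · 43; 2450 = 2 · 5² · 7²
gcd takes min exponent of each prime: 2 · 5² = 50

50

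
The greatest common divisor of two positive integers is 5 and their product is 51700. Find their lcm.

For any two positive integers, gcd × lcm equals their product. Hence lcm = 51700 / 5 = 10340.

10340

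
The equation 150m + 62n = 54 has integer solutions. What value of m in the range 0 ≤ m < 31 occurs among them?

Reduce mod 62: 150m ≡ 54 (mod 62). With g = gcd(150, 62) = 2 dividing 54, divide through: 75m ≡ 27 (mod 31).
Since gcd(75, 31) = 1, m ≡ 27·(75)⁻¹ ≡ 14 (mod 31). Smallest non-negative: 14.

14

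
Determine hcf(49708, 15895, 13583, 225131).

289

gcd(49708, 15895): 49708 = 3·15895 + 2023; 15895 = 7·2023 + 1734; 2023 = 1·1734 + 289; 1734 = 6·289 + 0 → 289
gcd(289, 13583): 13583 = 47·289 + 0 → 289
gcd(289, 225131): 225131 = 779·289 + 0 → 289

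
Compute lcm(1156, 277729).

1156 = 2² · 17²; 277729 = 17² · 31²
max exponents: 2² · 17² · 31² = 1110916

1110916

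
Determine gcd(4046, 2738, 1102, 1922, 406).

gcd(4046, 2738): 4046 = 1·2738 + 1308; 2738 = 2·1308 + 122; 1308 = 10·122 + 88; 122 = 1·88 + 34; 88 = 2·34 + 20; 34 = 1·20 + 14; 20 = 1·14 + 6; 14 = 2·6 + 2; 6 = 3·2 + 0 → 2
gcd(2, 1102): 1102 = 551·2 + 0 → 2
gcd(2, 1922): 1922 = 961·2 + 0 → 2
gcd(2, 406): 406 = 203·2 + 0 → 2

2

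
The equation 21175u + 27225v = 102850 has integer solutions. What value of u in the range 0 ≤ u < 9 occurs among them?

1

Reduce mod 27225: 21175u ≡ 102850 (mod 27225). With g = gcd(21175, 27225) = 3025 dividing 102850, divide through: 7u ≡ 34 (mod 9).
Since gcd(7, 9) = 1, u ≡ 34·(7)⁻¹ ≡ 1 (mod 9). Smallest non-negative: 1.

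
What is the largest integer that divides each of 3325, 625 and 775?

3325 = 5² · 7 · 19; 625 = 5⁴; 775 = 5² · 31
gcd takes min exponent of each prime: 5² = 25

25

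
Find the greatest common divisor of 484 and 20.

4

484 = 2² · 11²
20 = 2² · 5
Common: 2² = 4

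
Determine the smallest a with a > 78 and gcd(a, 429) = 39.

Multiples of 39 above 78: 39·3, 39·4, … . Need the cofactor coprime to 429/39 = 11.
Checking s = 3, 4, … the first with gcd(s, 11) = 1 is s = 3, giving 117.

117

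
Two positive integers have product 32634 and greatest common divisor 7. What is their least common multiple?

4662

Since gcd(u,v)·lcm(u,v) = uv, lcm = 32634/7 = 4662.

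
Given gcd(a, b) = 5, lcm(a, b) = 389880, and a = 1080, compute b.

1805

a·b = gcd·lcm = 5·389880 = 1949400, so b = 1949400/1080 = 1805.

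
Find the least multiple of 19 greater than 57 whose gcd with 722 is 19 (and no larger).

95

gcd(m, 722) = 19 forces 19 | m; write m = 19s. Then gcd(19s, 19·38) = 19·gcd(s, 38), so need gcd(s, 38) = 1.
19s > 57 gives s ≥ 4. The least s ≥ 4 coprime to 38 is 5, so m = 19·5 = 95.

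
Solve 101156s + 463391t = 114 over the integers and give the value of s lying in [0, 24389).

gcd(101156, 463391) = 19 (Euclid: 463391 = 4·101156 + 58767; 101156 = 1·58767 + 42389; 58767 = 1·42389 + 16378; 42389 = 2·16378 + 9633; 16378 = 1·9633 + 6745; 9633 = 1·6745 + 2888; 6745 = 2·2888 + 969; 2888 = 2·969 + 950; 969 = 1·950 + 19; 950 = 50·19 + 0), and 19 | 114.
Extended Euclid: 101156·(-481) + 463391·(105) = 19. Scale by 6: s₀ = -2886.
General solution s = s₀ + 24389k; reducing mod 24389 gives s = 21503 (and t = -4694).

21503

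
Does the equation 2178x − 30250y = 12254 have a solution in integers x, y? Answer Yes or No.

gcd(2178, 30250): 30250 = 13·2178 + 1936; 2178 = 1·1936 + 242; 1936 = 8·242 + 0 → 242
242 does not divide 12254, so a solution does not exist.

No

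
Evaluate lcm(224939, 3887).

5173597

gcd first: 224939 = 57·3887 + 3380; 3887 = 1·3380 + 507; 3380 = 6·507 + 338; 507 = 1·338 + 169; 338 = 2·169 + 0 → gcd = 169
lcm = 224939·3887/gcd = 874337893/169 = 5173597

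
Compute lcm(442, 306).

442 = 2 · 13 · 17; 306 = 2 · 3² · 17
max exponents: 2 · 3² · 13 · 17 = 3978

3978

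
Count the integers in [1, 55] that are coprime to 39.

34

39 = 3·13. Inclusion–exclusion on these primes:
55 − ⌊55/3⌋ − ⌊55/13⌋ + ⌊55/39⌋ = 34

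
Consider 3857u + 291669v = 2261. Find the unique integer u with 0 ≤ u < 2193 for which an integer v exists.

1513

Reduce mod 291669: 3857u ≡ 2261 (mod 291669). With g = gcd(3857, 291669) = 133 dividing 2261, divide through: 29u ≡ 17 (mod 2193).
Since gcd(29, 2193) = 1, u ≡ 17·(29)⁻¹ ≡ 1513 (mod 2193). Smallest non-negative: 1513.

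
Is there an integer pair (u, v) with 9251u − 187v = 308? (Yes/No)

gcd(9251, 187): 9251 = 49·187 + 88; 187 = 2·88 + 11; 88 = 8·11 + 0 → 11
11 divides 308, so a solution exists.

Yes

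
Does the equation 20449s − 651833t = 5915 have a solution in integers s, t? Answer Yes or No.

By Bézout, 20449s − 651833t = 5915 has integer solutions iff gcd(20449, 651833) | 5915.
Euclid: 651833 = 31·20449 + 17914; 20449 = 1·17914 + 2535; 17914 = 7·2535 + 169; 2535 = 15·169 + 0. gcd = 169; 5915 mod 169 = 0. Yes.

Yes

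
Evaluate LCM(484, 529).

484 = 2² · 11²; 529 = 23²
max exponents: 2² · 11² · 23² = 256036

256036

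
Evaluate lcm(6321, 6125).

gcd first: 6321 = 1·6125 + 196; 6125 = 31·196 + 49; 196 = 4·49 + 0 → gcd = 49
lcm = 6321·6125/gcd = 38716125/49 = 790125

790125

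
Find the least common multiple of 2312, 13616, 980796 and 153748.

2312 = 2³ · 17²; 13616 = 2⁴ · 23 · 37; 980796 = 2² · 3 · 37 · 47²; 153748 = 2² · 7 · 17² · 19
lcm takes max exponent of each prime: 2⁴ · 3 · 7 · 17² · 19 · 23 · 37 · 47² = 3468294738384

3468294738384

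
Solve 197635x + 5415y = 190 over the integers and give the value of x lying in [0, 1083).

418

gcd(197635, 5415) = 5 (Euclid: 197635 = 36·5415 + 2695; 5415 = 2·2695 + 25; 2695 = 107·25 + 20; 25 = 1·20 + 5; 20 = 4·5 + 0), and 5 | 190.
Extended Euclid: 197635·(-217) + 5415·(7920) = 5. Scale by 38: x₀ = -8246.
General solution x = x₀ + 1083t; reducing mod 1083 gives x = 418 (and y = -15256).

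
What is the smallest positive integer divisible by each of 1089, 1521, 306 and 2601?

106375698

1089 = 3² · 11²; 1521 = 3² · 13²; 306 = 2 · 3² · 17; 2601 = 3² · 17²
lcm takes max exponent of each prime: 2 · 3² · 11² · 13² · 17² = 106375698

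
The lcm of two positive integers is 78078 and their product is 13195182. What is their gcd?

169

gcd·lcm = product, so gcd = 13195182/78078 = 169.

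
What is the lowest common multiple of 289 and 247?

289 = 17²; 247 = 13 · 19
max exponents: 13 · 17² · 19 = 71383

71383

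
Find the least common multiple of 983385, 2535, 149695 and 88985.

983385 = 3² · 5 · 13 · 41²; 2535 = 3 · 5 · 13²; 149695 = 5 · 7² · 13 · 47; 88985 = 5 · 13 · 37²
lcm takes max exponent of each prime: 3² · 5 · 7² · 13² · 37² · 41² · 47 = 40305500452035

40305500452035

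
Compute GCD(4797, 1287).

117

4797 = 3² · 13 · 41
1287 = 3² · 11 · 13
Common: 3² · 13 = 117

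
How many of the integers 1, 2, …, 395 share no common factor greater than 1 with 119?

Prime factors of 119: 7, 17. Count integers ≤ 395 divisible by none of them.
By inclusion–exclusion: 395 − ⌊395/7⌋ − ⌊395/17⌋ + ⌊395/119⌋ = 319.

319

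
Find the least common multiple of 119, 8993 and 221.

lcm(119, 8993) = 119·8993/gcd = 1070167/17 = 62951
lcm(62951, 221) = 62951·221/gcd = 13912171/17 = 818363

818363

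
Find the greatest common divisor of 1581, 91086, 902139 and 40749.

1581 = 3 · 17 · 31; 91086 = 2 · 3 · 17 · 19 · 47; 902139 = 3 · 7² · 17 · 19²; 40749 = 3 · 17² · 47
gcd takes min exponent of each prime: 3 · 17 = 51

51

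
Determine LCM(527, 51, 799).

527 = 17 · 31; 51 = 3 · 17; 799 = 17 · 47
lcm takes max exponent of each prime: 3 · 17 · 31 · 47 = 74307

74307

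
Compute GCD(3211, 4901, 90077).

169

3211 = 13² · 19; 4901 = 13² · 29; 90077 = 13³ · 41
gcd takes min exponent of each prime: 13² = 169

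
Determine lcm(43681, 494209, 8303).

1375383647

43681 = 11² · 19²; 494209 = 19² · 37²; 8303 = 19² · 23
lcm takes max exponent of each prime: 11² · 19² · 23 · 37² = 1375383647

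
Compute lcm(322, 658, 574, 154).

6825434

322 = 2 · 7 · 23; 658 = 2 · 7 · 47; 574 = 2 · 7 · 41; 154 = 2 · 7 · 11
lcm takes max exponent of each prime: 2 · 7 · 11 · 23 · 41 · 47 = 6825434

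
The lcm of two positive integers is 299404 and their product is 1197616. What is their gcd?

4

gcd·lcm = product, so gcd = 1197616/299404 = 4.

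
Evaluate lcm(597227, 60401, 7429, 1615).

12843366635

lcm(597227, 60401) = 597227·60401/gcd = 36073108027/323 = 111681449
lcm(111681449, 7429) = 111681449·7429/gcd = 829681484621/323 = 2568673327
lcm(2568673327, 1615) = 2568673327·1615/gcd = 4148407423105/323 = 12843366635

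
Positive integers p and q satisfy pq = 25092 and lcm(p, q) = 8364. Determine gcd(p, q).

gcd·lcm = product, so gcd = 25092/8364 = 3.

3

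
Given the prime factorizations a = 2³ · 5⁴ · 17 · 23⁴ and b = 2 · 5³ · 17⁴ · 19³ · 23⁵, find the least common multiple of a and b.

max exponent per prime: 2³ · 5⁴ · 17⁴ · 19³ · 23⁵ = 18435956417994385000

18435956417994385000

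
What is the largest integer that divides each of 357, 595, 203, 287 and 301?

357 = 3 · 7 · 17; 595 = 5 · 7 · 17; 203 = 7 · 29; 287 = 7 · 41; 301 = 7 · 43
gcd takes min exponent of each prime: 7 = 7

7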